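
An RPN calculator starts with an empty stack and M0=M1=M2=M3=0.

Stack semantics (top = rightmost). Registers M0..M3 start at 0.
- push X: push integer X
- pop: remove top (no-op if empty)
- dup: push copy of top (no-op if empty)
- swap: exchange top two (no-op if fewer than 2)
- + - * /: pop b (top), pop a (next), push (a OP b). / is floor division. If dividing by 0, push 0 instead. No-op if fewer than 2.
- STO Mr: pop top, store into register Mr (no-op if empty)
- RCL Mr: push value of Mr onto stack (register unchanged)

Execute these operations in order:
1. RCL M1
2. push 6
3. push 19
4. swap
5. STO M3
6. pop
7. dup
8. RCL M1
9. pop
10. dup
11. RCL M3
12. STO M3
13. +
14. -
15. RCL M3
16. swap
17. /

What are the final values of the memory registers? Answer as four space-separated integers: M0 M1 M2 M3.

Answer: 0 0 0 6

Derivation:
After op 1 (RCL M1): stack=[0] mem=[0,0,0,0]
After op 2 (push 6): stack=[0,6] mem=[0,0,0,0]
After op 3 (push 19): stack=[0,6,19] mem=[0,0,0,0]
After op 4 (swap): stack=[0,19,6] mem=[0,0,0,0]
After op 5 (STO M3): stack=[0,19] mem=[0,0,0,6]
After op 6 (pop): stack=[0] mem=[0,0,0,6]
After op 7 (dup): stack=[0,0] mem=[0,0,0,6]
After op 8 (RCL M1): stack=[0,0,0] mem=[0,0,0,6]
After op 9 (pop): stack=[0,0] mem=[0,0,0,6]
After op 10 (dup): stack=[0,0,0] mem=[0,0,0,6]
After op 11 (RCL M3): stack=[0,0,0,6] mem=[0,0,0,6]
After op 12 (STO M3): stack=[0,0,0] mem=[0,0,0,6]
After op 13 (+): stack=[0,0] mem=[0,0,0,6]
After op 14 (-): stack=[0] mem=[0,0,0,6]
After op 15 (RCL M3): stack=[0,6] mem=[0,0,0,6]
After op 16 (swap): stack=[6,0] mem=[0,0,0,6]
After op 17 (/): stack=[0] mem=[0,0,0,6]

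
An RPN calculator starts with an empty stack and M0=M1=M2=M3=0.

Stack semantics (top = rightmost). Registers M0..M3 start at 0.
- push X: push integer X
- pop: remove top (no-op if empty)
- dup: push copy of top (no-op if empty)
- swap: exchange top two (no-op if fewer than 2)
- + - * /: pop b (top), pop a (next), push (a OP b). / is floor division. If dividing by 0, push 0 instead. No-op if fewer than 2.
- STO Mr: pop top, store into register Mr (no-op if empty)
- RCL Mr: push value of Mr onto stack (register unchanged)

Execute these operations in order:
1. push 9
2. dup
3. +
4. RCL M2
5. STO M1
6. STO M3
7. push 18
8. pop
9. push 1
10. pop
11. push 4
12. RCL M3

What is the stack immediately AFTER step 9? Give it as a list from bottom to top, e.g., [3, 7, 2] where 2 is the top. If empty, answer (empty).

After op 1 (push 9): stack=[9] mem=[0,0,0,0]
After op 2 (dup): stack=[9,9] mem=[0,0,0,0]
After op 3 (+): stack=[18] mem=[0,0,0,0]
After op 4 (RCL M2): stack=[18,0] mem=[0,0,0,0]
After op 5 (STO M1): stack=[18] mem=[0,0,0,0]
After op 6 (STO M3): stack=[empty] mem=[0,0,0,18]
After op 7 (push 18): stack=[18] mem=[0,0,0,18]
After op 8 (pop): stack=[empty] mem=[0,0,0,18]
After op 9 (push 1): stack=[1] mem=[0,0,0,18]

[1]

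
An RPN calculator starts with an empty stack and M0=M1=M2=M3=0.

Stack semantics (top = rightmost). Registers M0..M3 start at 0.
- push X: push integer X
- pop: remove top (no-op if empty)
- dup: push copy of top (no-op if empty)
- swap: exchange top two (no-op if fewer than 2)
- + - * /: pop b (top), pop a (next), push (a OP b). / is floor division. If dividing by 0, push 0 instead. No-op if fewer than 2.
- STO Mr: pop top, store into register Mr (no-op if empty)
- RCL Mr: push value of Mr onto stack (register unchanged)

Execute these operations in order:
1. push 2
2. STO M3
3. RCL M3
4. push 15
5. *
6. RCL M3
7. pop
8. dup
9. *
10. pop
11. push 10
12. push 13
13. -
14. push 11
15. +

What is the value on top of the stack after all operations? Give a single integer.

After op 1 (push 2): stack=[2] mem=[0,0,0,0]
After op 2 (STO M3): stack=[empty] mem=[0,0,0,2]
After op 3 (RCL M3): stack=[2] mem=[0,0,0,2]
After op 4 (push 15): stack=[2,15] mem=[0,0,0,2]
After op 5 (*): stack=[30] mem=[0,0,0,2]
After op 6 (RCL M3): stack=[30,2] mem=[0,0,0,2]
After op 7 (pop): stack=[30] mem=[0,0,0,2]
After op 8 (dup): stack=[30,30] mem=[0,0,0,2]
After op 9 (*): stack=[900] mem=[0,0,0,2]
After op 10 (pop): stack=[empty] mem=[0,0,0,2]
After op 11 (push 10): stack=[10] mem=[0,0,0,2]
After op 12 (push 13): stack=[10,13] mem=[0,0,0,2]
After op 13 (-): stack=[-3] mem=[0,0,0,2]
After op 14 (push 11): stack=[-3,11] mem=[0,0,0,2]
After op 15 (+): stack=[8] mem=[0,0,0,2]

Answer: 8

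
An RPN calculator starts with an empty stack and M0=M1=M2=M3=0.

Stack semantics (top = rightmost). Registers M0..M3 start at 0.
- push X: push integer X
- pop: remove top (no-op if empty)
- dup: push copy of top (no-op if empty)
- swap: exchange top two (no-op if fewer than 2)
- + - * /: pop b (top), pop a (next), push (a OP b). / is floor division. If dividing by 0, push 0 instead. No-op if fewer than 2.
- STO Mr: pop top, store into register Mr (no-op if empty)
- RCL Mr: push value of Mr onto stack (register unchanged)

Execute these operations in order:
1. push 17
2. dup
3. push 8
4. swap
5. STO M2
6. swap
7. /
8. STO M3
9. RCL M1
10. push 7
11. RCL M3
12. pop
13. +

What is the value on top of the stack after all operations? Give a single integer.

Answer: 7

Derivation:
After op 1 (push 17): stack=[17] mem=[0,0,0,0]
After op 2 (dup): stack=[17,17] mem=[0,0,0,0]
After op 3 (push 8): stack=[17,17,8] mem=[0,0,0,0]
After op 4 (swap): stack=[17,8,17] mem=[0,0,0,0]
After op 5 (STO M2): stack=[17,8] mem=[0,0,17,0]
After op 6 (swap): stack=[8,17] mem=[0,0,17,0]
After op 7 (/): stack=[0] mem=[0,0,17,0]
After op 8 (STO M3): stack=[empty] mem=[0,0,17,0]
After op 9 (RCL M1): stack=[0] mem=[0,0,17,0]
After op 10 (push 7): stack=[0,7] mem=[0,0,17,0]
After op 11 (RCL M3): stack=[0,7,0] mem=[0,0,17,0]
After op 12 (pop): stack=[0,7] mem=[0,0,17,0]
After op 13 (+): stack=[7] mem=[0,0,17,0]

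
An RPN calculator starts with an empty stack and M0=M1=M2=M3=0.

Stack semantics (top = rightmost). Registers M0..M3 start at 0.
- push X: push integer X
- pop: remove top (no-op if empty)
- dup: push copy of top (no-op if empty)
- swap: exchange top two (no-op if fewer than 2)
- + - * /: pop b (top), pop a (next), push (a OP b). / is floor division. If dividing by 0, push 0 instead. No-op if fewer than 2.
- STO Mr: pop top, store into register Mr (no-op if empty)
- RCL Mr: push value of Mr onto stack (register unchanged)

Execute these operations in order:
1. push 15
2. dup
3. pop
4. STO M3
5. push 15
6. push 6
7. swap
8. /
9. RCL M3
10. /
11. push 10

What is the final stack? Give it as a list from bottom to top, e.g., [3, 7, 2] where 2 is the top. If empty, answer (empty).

After op 1 (push 15): stack=[15] mem=[0,0,0,0]
After op 2 (dup): stack=[15,15] mem=[0,0,0,0]
After op 3 (pop): stack=[15] mem=[0,0,0,0]
After op 4 (STO M3): stack=[empty] mem=[0,0,0,15]
After op 5 (push 15): stack=[15] mem=[0,0,0,15]
After op 6 (push 6): stack=[15,6] mem=[0,0,0,15]
After op 7 (swap): stack=[6,15] mem=[0,0,0,15]
After op 8 (/): stack=[0] mem=[0,0,0,15]
After op 9 (RCL M3): stack=[0,15] mem=[0,0,0,15]
After op 10 (/): stack=[0] mem=[0,0,0,15]
After op 11 (push 10): stack=[0,10] mem=[0,0,0,15]

Answer: [0, 10]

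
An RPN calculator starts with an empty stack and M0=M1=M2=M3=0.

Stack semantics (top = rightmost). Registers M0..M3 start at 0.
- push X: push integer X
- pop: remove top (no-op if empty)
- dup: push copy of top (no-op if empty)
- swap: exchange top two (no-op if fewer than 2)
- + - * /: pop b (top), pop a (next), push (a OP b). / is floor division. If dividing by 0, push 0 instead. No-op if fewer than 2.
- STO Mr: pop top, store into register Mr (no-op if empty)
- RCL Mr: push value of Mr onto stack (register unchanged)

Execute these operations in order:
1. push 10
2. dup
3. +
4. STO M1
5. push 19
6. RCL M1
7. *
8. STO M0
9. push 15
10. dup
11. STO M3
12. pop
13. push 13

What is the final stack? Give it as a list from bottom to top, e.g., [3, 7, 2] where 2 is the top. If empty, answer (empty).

After op 1 (push 10): stack=[10] mem=[0,0,0,0]
After op 2 (dup): stack=[10,10] mem=[0,0,0,0]
After op 3 (+): stack=[20] mem=[0,0,0,0]
After op 4 (STO M1): stack=[empty] mem=[0,20,0,0]
After op 5 (push 19): stack=[19] mem=[0,20,0,0]
After op 6 (RCL M1): stack=[19,20] mem=[0,20,0,0]
After op 7 (*): stack=[380] mem=[0,20,0,0]
After op 8 (STO M0): stack=[empty] mem=[380,20,0,0]
After op 9 (push 15): stack=[15] mem=[380,20,0,0]
After op 10 (dup): stack=[15,15] mem=[380,20,0,0]
After op 11 (STO M3): stack=[15] mem=[380,20,0,15]
After op 12 (pop): stack=[empty] mem=[380,20,0,15]
After op 13 (push 13): stack=[13] mem=[380,20,0,15]

Answer: [13]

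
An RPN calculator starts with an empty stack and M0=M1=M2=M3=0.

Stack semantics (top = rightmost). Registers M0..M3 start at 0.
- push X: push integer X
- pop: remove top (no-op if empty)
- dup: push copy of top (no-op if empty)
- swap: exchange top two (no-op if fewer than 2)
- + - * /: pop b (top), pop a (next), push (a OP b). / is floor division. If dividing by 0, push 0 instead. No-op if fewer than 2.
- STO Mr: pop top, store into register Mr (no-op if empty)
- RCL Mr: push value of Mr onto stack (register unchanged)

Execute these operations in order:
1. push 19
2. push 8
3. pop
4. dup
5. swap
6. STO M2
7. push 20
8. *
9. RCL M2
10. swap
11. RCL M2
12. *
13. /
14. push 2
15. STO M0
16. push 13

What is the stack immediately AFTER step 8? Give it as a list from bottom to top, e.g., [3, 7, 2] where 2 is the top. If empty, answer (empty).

After op 1 (push 19): stack=[19] mem=[0,0,0,0]
After op 2 (push 8): stack=[19,8] mem=[0,0,0,0]
After op 3 (pop): stack=[19] mem=[0,0,0,0]
After op 4 (dup): stack=[19,19] mem=[0,0,0,0]
After op 5 (swap): stack=[19,19] mem=[0,0,0,0]
After op 6 (STO M2): stack=[19] mem=[0,0,19,0]
After op 7 (push 20): stack=[19,20] mem=[0,0,19,0]
After op 8 (*): stack=[380] mem=[0,0,19,0]

[380]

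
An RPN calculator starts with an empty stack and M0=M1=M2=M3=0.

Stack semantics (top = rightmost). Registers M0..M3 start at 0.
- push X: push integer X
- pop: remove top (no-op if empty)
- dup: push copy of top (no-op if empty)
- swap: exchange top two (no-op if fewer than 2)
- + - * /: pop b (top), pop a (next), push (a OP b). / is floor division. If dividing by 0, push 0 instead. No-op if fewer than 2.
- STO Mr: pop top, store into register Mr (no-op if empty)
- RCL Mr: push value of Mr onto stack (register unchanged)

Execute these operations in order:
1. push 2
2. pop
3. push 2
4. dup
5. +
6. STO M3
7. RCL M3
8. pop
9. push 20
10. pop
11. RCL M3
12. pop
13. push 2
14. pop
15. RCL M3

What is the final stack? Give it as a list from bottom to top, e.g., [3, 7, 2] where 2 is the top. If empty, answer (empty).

After op 1 (push 2): stack=[2] mem=[0,0,0,0]
After op 2 (pop): stack=[empty] mem=[0,0,0,0]
After op 3 (push 2): stack=[2] mem=[0,0,0,0]
After op 4 (dup): stack=[2,2] mem=[0,0,0,0]
After op 5 (+): stack=[4] mem=[0,0,0,0]
After op 6 (STO M3): stack=[empty] mem=[0,0,0,4]
After op 7 (RCL M3): stack=[4] mem=[0,0,0,4]
After op 8 (pop): stack=[empty] mem=[0,0,0,4]
After op 9 (push 20): stack=[20] mem=[0,0,0,4]
After op 10 (pop): stack=[empty] mem=[0,0,0,4]
After op 11 (RCL M3): stack=[4] mem=[0,0,0,4]
After op 12 (pop): stack=[empty] mem=[0,0,0,4]
After op 13 (push 2): stack=[2] mem=[0,0,0,4]
After op 14 (pop): stack=[empty] mem=[0,0,0,4]
After op 15 (RCL M3): stack=[4] mem=[0,0,0,4]

Answer: [4]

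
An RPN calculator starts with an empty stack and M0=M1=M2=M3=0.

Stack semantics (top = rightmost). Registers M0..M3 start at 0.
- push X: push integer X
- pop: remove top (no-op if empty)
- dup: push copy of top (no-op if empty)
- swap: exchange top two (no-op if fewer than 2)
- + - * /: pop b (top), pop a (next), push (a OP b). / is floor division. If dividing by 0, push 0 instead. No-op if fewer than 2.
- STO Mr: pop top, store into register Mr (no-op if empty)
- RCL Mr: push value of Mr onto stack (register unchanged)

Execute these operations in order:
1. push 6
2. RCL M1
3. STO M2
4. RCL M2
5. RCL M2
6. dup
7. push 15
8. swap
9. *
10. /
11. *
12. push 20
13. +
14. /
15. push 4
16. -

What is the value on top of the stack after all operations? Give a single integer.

Answer: -4

Derivation:
After op 1 (push 6): stack=[6] mem=[0,0,0,0]
After op 2 (RCL M1): stack=[6,0] mem=[0,0,0,0]
After op 3 (STO M2): stack=[6] mem=[0,0,0,0]
After op 4 (RCL M2): stack=[6,0] mem=[0,0,0,0]
After op 5 (RCL M2): stack=[6,0,0] mem=[0,0,0,0]
After op 6 (dup): stack=[6,0,0,0] mem=[0,0,0,0]
After op 7 (push 15): stack=[6,0,0,0,15] mem=[0,0,0,0]
After op 8 (swap): stack=[6,0,0,15,0] mem=[0,0,0,0]
After op 9 (*): stack=[6,0,0,0] mem=[0,0,0,0]
After op 10 (/): stack=[6,0,0] mem=[0,0,0,0]
After op 11 (*): stack=[6,0] mem=[0,0,0,0]
After op 12 (push 20): stack=[6,0,20] mem=[0,0,0,0]
After op 13 (+): stack=[6,20] mem=[0,0,0,0]
After op 14 (/): stack=[0] mem=[0,0,0,0]
After op 15 (push 4): stack=[0,4] mem=[0,0,0,0]
After op 16 (-): stack=[-4] mem=[0,0,0,0]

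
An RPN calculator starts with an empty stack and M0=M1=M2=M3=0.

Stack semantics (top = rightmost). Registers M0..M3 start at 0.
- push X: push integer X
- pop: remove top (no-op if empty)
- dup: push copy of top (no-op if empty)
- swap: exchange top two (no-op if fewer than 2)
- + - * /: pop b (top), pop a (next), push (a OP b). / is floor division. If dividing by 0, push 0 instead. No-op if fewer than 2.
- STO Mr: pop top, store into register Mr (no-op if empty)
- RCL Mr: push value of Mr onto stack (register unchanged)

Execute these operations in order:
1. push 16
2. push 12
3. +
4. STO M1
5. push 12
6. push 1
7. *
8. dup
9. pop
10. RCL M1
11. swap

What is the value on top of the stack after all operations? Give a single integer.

Answer: 12

Derivation:
After op 1 (push 16): stack=[16] mem=[0,0,0,0]
After op 2 (push 12): stack=[16,12] mem=[0,0,0,0]
After op 3 (+): stack=[28] mem=[0,0,0,0]
After op 4 (STO M1): stack=[empty] mem=[0,28,0,0]
After op 5 (push 12): stack=[12] mem=[0,28,0,0]
After op 6 (push 1): stack=[12,1] mem=[0,28,0,0]
After op 7 (*): stack=[12] mem=[0,28,0,0]
After op 8 (dup): stack=[12,12] mem=[0,28,0,0]
After op 9 (pop): stack=[12] mem=[0,28,0,0]
After op 10 (RCL M1): stack=[12,28] mem=[0,28,0,0]
After op 11 (swap): stack=[28,12] mem=[0,28,0,0]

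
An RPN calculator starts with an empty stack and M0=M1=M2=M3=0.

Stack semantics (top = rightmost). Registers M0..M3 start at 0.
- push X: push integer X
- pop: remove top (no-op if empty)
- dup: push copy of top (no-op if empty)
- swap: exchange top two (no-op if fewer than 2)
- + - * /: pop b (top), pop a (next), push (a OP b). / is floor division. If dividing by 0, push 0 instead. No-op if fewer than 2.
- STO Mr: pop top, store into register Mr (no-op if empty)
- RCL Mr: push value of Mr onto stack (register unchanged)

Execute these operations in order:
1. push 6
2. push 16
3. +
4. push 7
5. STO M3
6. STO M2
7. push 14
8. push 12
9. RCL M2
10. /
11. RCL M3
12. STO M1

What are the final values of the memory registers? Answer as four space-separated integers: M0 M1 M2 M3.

After op 1 (push 6): stack=[6] mem=[0,0,0,0]
After op 2 (push 16): stack=[6,16] mem=[0,0,0,0]
After op 3 (+): stack=[22] mem=[0,0,0,0]
After op 4 (push 7): stack=[22,7] mem=[0,0,0,0]
After op 5 (STO M3): stack=[22] mem=[0,0,0,7]
After op 6 (STO M2): stack=[empty] mem=[0,0,22,7]
After op 7 (push 14): stack=[14] mem=[0,0,22,7]
After op 8 (push 12): stack=[14,12] mem=[0,0,22,7]
After op 9 (RCL M2): stack=[14,12,22] mem=[0,0,22,7]
After op 10 (/): stack=[14,0] mem=[0,0,22,7]
After op 11 (RCL M3): stack=[14,0,7] mem=[0,0,22,7]
After op 12 (STO M1): stack=[14,0] mem=[0,7,22,7]

Answer: 0 7 22 7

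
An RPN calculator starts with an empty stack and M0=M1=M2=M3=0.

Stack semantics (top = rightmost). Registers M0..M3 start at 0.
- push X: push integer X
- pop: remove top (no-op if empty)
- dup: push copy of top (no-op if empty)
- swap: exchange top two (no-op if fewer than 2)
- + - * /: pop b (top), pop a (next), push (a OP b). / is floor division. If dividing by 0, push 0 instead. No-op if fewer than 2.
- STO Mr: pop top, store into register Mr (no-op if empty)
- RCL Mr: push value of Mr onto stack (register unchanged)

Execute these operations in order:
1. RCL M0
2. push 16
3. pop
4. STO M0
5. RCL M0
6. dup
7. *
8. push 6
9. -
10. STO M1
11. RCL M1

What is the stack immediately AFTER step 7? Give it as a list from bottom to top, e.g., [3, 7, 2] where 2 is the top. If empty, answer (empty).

After op 1 (RCL M0): stack=[0] mem=[0,0,0,0]
After op 2 (push 16): stack=[0,16] mem=[0,0,0,0]
After op 3 (pop): stack=[0] mem=[0,0,0,0]
After op 4 (STO M0): stack=[empty] mem=[0,0,0,0]
After op 5 (RCL M0): stack=[0] mem=[0,0,0,0]
After op 6 (dup): stack=[0,0] mem=[0,0,0,0]
After op 7 (*): stack=[0] mem=[0,0,0,0]

[0]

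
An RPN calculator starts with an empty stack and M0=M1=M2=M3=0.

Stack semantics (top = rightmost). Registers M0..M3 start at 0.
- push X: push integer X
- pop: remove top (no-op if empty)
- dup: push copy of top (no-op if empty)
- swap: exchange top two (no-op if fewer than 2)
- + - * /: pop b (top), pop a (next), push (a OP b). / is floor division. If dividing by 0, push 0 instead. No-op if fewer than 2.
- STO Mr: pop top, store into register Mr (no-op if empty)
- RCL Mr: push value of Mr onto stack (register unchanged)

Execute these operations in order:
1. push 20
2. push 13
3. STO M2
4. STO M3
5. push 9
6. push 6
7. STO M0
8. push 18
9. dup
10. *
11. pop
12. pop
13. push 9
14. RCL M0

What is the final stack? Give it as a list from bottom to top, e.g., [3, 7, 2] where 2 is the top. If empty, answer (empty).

After op 1 (push 20): stack=[20] mem=[0,0,0,0]
After op 2 (push 13): stack=[20,13] mem=[0,0,0,0]
After op 3 (STO M2): stack=[20] mem=[0,0,13,0]
After op 4 (STO M3): stack=[empty] mem=[0,0,13,20]
After op 5 (push 9): stack=[9] mem=[0,0,13,20]
After op 6 (push 6): stack=[9,6] mem=[0,0,13,20]
After op 7 (STO M0): stack=[9] mem=[6,0,13,20]
After op 8 (push 18): stack=[9,18] mem=[6,0,13,20]
After op 9 (dup): stack=[9,18,18] mem=[6,0,13,20]
After op 10 (*): stack=[9,324] mem=[6,0,13,20]
After op 11 (pop): stack=[9] mem=[6,0,13,20]
After op 12 (pop): stack=[empty] mem=[6,0,13,20]
After op 13 (push 9): stack=[9] mem=[6,0,13,20]
After op 14 (RCL M0): stack=[9,6] mem=[6,0,13,20]

Answer: [9, 6]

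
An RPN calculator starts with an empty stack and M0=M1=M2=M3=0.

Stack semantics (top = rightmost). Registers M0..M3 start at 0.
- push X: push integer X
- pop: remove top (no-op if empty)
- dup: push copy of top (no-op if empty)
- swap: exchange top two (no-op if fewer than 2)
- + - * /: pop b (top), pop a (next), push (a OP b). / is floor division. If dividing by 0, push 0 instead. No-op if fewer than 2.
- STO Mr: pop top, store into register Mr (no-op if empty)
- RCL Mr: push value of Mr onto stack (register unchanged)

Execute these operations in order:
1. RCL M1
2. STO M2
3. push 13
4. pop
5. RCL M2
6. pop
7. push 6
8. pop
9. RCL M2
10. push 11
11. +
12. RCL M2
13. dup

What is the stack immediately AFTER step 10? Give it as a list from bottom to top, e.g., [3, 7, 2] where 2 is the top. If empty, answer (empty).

After op 1 (RCL M1): stack=[0] mem=[0,0,0,0]
After op 2 (STO M2): stack=[empty] mem=[0,0,0,0]
After op 3 (push 13): stack=[13] mem=[0,0,0,0]
After op 4 (pop): stack=[empty] mem=[0,0,0,0]
After op 5 (RCL M2): stack=[0] mem=[0,0,0,0]
After op 6 (pop): stack=[empty] mem=[0,0,0,0]
After op 7 (push 6): stack=[6] mem=[0,0,0,0]
After op 8 (pop): stack=[empty] mem=[0,0,0,0]
After op 9 (RCL M2): stack=[0] mem=[0,0,0,0]
After op 10 (push 11): stack=[0,11] mem=[0,0,0,0]

[0, 11]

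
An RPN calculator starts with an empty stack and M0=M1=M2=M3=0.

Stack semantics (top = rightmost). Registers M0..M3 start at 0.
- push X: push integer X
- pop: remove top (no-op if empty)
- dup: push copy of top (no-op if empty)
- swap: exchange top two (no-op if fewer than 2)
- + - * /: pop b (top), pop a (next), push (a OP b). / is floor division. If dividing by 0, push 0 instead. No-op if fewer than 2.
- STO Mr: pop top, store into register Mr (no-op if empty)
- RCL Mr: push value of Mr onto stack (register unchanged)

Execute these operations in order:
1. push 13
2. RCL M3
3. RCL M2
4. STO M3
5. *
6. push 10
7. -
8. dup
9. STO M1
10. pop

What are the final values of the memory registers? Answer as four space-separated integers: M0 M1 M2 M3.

After op 1 (push 13): stack=[13] mem=[0,0,0,0]
After op 2 (RCL M3): stack=[13,0] mem=[0,0,0,0]
After op 3 (RCL M2): stack=[13,0,0] mem=[0,0,0,0]
After op 4 (STO M3): stack=[13,0] mem=[0,0,0,0]
After op 5 (*): stack=[0] mem=[0,0,0,0]
After op 6 (push 10): stack=[0,10] mem=[0,0,0,0]
After op 7 (-): stack=[-10] mem=[0,0,0,0]
After op 8 (dup): stack=[-10,-10] mem=[0,0,0,0]
After op 9 (STO M1): stack=[-10] mem=[0,-10,0,0]
After op 10 (pop): stack=[empty] mem=[0,-10,0,0]

Answer: 0 -10 0 0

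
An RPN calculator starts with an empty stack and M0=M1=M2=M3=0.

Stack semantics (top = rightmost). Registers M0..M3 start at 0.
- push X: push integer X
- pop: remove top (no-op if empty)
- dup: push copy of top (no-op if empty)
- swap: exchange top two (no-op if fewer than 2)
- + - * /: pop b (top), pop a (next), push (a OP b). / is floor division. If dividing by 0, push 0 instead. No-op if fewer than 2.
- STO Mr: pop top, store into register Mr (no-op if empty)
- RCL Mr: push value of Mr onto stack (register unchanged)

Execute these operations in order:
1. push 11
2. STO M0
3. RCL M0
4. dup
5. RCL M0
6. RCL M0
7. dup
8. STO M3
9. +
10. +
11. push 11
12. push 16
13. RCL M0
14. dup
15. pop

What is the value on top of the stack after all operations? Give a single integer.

After op 1 (push 11): stack=[11] mem=[0,0,0,0]
After op 2 (STO M0): stack=[empty] mem=[11,0,0,0]
After op 3 (RCL M0): stack=[11] mem=[11,0,0,0]
After op 4 (dup): stack=[11,11] mem=[11,0,0,0]
After op 5 (RCL M0): stack=[11,11,11] mem=[11,0,0,0]
After op 6 (RCL M0): stack=[11,11,11,11] mem=[11,0,0,0]
After op 7 (dup): stack=[11,11,11,11,11] mem=[11,0,0,0]
After op 8 (STO M3): stack=[11,11,11,11] mem=[11,0,0,11]
After op 9 (+): stack=[11,11,22] mem=[11,0,0,11]
After op 10 (+): stack=[11,33] mem=[11,0,0,11]
After op 11 (push 11): stack=[11,33,11] mem=[11,0,0,11]
After op 12 (push 16): stack=[11,33,11,16] mem=[11,0,0,11]
After op 13 (RCL M0): stack=[11,33,11,16,11] mem=[11,0,0,11]
After op 14 (dup): stack=[11,33,11,16,11,11] mem=[11,0,0,11]
After op 15 (pop): stack=[11,33,11,16,11] mem=[11,0,0,11]

Answer: 11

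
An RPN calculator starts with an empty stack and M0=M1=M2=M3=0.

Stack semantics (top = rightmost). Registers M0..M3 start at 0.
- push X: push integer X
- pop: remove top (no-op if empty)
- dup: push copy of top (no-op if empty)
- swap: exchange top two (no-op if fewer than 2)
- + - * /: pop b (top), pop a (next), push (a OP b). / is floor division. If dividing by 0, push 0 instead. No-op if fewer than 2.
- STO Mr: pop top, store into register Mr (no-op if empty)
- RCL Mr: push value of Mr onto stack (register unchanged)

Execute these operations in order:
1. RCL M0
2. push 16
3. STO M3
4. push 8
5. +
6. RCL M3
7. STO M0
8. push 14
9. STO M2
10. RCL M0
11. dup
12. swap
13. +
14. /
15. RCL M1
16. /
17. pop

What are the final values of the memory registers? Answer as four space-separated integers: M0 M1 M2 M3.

After op 1 (RCL M0): stack=[0] mem=[0,0,0,0]
After op 2 (push 16): stack=[0,16] mem=[0,0,0,0]
After op 3 (STO M3): stack=[0] mem=[0,0,0,16]
After op 4 (push 8): stack=[0,8] mem=[0,0,0,16]
After op 5 (+): stack=[8] mem=[0,0,0,16]
After op 6 (RCL M3): stack=[8,16] mem=[0,0,0,16]
After op 7 (STO M0): stack=[8] mem=[16,0,0,16]
After op 8 (push 14): stack=[8,14] mem=[16,0,0,16]
After op 9 (STO M2): stack=[8] mem=[16,0,14,16]
After op 10 (RCL M0): stack=[8,16] mem=[16,0,14,16]
After op 11 (dup): stack=[8,16,16] mem=[16,0,14,16]
After op 12 (swap): stack=[8,16,16] mem=[16,0,14,16]
After op 13 (+): stack=[8,32] mem=[16,0,14,16]
After op 14 (/): stack=[0] mem=[16,0,14,16]
After op 15 (RCL M1): stack=[0,0] mem=[16,0,14,16]
After op 16 (/): stack=[0] mem=[16,0,14,16]
After op 17 (pop): stack=[empty] mem=[16,0,14,16]

Answer: 16 0 14 16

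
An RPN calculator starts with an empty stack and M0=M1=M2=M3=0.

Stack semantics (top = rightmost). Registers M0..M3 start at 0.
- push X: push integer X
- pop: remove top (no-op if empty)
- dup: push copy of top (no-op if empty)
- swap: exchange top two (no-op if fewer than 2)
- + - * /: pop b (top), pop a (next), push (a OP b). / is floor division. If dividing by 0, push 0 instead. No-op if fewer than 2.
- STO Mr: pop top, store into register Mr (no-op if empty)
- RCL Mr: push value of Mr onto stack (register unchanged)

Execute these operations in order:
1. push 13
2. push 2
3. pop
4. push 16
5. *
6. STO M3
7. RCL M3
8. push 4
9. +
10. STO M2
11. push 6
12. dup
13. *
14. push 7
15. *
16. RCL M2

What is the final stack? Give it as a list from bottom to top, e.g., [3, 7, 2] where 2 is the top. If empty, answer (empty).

After op 1 (push 13): stack=[13] mem=[0,0,0,0]
After op 2 (push 2): stack=[13,2] mem=[0,0,0,0]
After op 3 (pop): stack=[13] mem=[0,0,0,0]
After op 4 (push 16): stack=[13,16] mem=[0,0,0,0]
After op 5 (*): stack=[208] mem=[0,0,0,0]
After op 6 (STO M3): stack=[empty] mem=[0,0,0,208]
After op 7 (RCL M3): stack=[208] mem=[0,0,0,208]
After op 8 (push 4): stack=[208,4] mem=[0,0,0,208]
After op 9 (+): stack=[212] mem=[0,0,0,208]
After op 10 (STO M2): stack=[empty] mem=[0,0,212,208]
After op 11 (push 6): stack=[6] mem=[0,0,212,208]
After op 12 (dup): stack=[6,6] mem=[0,0,212,208]
After op 13 (*): stack=[36] mem=[0,0,212,208]
After op 14 (push 7): stack=[36,7] mem=[0,0,212,208]
After op 15 (*): stack=[252] mem=[0,0,212,208]
After op 16 (RCL M2): stack=[252,212] mem=[0,0,212,208]

Answer: [252, 212]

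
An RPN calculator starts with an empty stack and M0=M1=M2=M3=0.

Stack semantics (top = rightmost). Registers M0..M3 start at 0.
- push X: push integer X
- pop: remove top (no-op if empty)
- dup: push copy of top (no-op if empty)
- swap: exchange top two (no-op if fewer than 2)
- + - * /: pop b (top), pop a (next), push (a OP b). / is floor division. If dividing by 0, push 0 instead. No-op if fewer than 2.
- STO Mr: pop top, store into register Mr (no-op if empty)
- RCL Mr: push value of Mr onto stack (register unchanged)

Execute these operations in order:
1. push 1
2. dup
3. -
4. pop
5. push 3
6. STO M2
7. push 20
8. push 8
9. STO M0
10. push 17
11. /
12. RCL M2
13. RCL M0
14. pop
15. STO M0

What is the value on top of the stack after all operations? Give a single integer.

After op 1 (push 1): stack=[1] mem=[0,0,0,0]
After op 2 (dup): stack=[1,1] mem=[0,0,0,0]
After op 3 (-): stack=[0] mem=[0,0,0,0]
After op 4 (pop): stack=[empty] mem=[0,0,0,0]
After op 5 (push 3): stack=[3] mem=[0,0,0,0]
After op 6 (STO M2): stack=[empty] mem=[0,0,3,0]
After op 7 (push 20): stack=[20] mem=[0,0,3,0]
After op 8 (push 8): stack=[20,8] mem=[0,0,3,0]
After op 9 (STO M0): stack=[20] mem=[8,0,3,0]
After op 10 (push 17): stack=[20,17] mem=[8,0,3,0]
After op 11 (/): stack=[1] mem=[8,0,3,0]
After op 12 (RCL M2): stack=[1,3] mem=[8,0,3,0]
After op 13 (RCL M0): stack=[1,3,8] mem=[8,0,3,0]
After op 14 (pop): stack=[1,3] mem=[8,0,3,0]
After op 15 (STO M0): stack=[1] mem=[3,0,3,0]

Answer: 1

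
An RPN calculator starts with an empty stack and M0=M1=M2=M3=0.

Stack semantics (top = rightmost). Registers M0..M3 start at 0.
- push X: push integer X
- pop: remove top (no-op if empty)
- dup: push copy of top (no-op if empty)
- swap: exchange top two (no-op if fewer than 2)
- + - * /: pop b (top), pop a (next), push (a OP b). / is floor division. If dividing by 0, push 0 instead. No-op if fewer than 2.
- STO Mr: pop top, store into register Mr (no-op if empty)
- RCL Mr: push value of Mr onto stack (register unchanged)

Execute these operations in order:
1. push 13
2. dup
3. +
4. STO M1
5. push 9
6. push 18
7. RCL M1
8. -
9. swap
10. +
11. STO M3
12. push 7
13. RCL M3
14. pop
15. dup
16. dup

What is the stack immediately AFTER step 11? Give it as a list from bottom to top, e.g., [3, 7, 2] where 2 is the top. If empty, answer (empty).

After op 1 (push 13): stack=[13] mem=[0,0,0,0]
After op 2 (dup): stack=[13,13] mem=[0,0,0,0]
After op 3 (+): stack=[26] mem=[0,0,0,0]
After op 4 (STO M1): stack=[empty] mem=[0,26,0,0]
After op 5 (push 9): stack=[9] mem=[0,26,0,0]
After op 6 (push 18): stack=[9,18] mem=[0,26,0,0]
After op 7 (RCL M1): stack=[9,18,26] mem=[0,26,0,0]
After op 8 (-): stack=[9,-8] mem=[0,26,0,0]
After op 9 (swap): stack=[-8,9] mem=[0,26,0,0]
After op 10 (+): stack=[1] mem=[0,26,0,0]
After op 11 (STO M3): stack=[empty] mem=[0,26,0,1]

(empty)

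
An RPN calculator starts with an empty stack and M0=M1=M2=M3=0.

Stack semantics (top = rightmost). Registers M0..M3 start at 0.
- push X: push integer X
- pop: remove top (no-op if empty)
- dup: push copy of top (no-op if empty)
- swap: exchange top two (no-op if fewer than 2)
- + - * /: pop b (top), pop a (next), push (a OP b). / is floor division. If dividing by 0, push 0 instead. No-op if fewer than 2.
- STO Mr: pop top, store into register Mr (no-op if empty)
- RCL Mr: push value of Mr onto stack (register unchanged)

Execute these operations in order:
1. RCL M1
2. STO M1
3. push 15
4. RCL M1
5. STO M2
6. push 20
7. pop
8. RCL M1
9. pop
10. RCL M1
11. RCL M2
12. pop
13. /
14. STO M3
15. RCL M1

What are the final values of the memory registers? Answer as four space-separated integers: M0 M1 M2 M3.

Answer: 0 0 0 0

Derivation:
After op 1 (RCL M1): stack=[0] mem=[0,0,0,0]
After op 2 (STO M1): stack=[empty] mem=[0,0,0,0]
After op 3 (push 15): stack=[15] mem=[0,0,0,0]
After op 4 (RCL M1): stack=[15,0] mem=[0,0,0,0]
After op 5 (STO M2): stack=[15] mem=[0,0,0,0]
After op 6 (push 20): stack=[15,20] mem=[0,0,0,0]
After op 7 (pop): stack=[15] mem=[0,0,0,0]
After op 8 (RCL M1): stack=[15,0] mem=[0,0,0,0]
After op 9 (pop): stack=[15] mem=[0,0,0,0]
After op 10 (RCL M1): stack=[15,0] mem=[0,0,0,0]
After op 11 (RCL M2): stack=[15,0,0] mem=[0,0,0,0]
After op 12 (pop): stack=[15,0] mem=[0,0,0,0]
After op 13 (/): stack=[0] mem=[0,0,0,0]
After op 14 (STO M3): stack=[empty] mem=[0,0,0,0]
After op 15 (RCL M1): stack=[0] mem=[0,0,0,0]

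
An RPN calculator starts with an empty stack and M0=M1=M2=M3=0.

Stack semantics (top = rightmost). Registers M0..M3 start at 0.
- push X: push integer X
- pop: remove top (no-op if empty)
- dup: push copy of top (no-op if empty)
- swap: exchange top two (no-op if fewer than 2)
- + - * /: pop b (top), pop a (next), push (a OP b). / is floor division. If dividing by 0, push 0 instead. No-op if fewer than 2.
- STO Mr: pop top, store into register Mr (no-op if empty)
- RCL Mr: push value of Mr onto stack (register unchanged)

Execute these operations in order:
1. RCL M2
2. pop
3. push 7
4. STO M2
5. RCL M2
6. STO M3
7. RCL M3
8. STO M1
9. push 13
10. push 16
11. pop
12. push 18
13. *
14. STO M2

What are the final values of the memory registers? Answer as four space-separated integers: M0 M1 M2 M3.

Answer: 0 7 234 7

Derivation:
After op 1 (RCL M2): stack=[0] mem=[0,0,0,0]
After op 2 (pop): stack=[empty] mem=[0,0,0,0]
After op 3 (push 7): stack=[7] mem=[0,0,0,0]
After op 4 (STO M2): stack=[empty] mem=[0,0,7,0]
After op 5 (RCL M2): stack=[7] mem=[0,0,7,0]
After op 6 (STO M3): stack=[empty] mem=[0,0,7,7]
After op 7 (RCL M3): stack=[7] mem=[0,0,7,7]
After op 8 (STO M1): stack=[empty] mem=[0,7,7,7]
After op 9 (push 13): stack=[13] mem=[0,7,7,7]
After op 10 (push 16): stack=[13,16] mem=[0,7,7,7]
After op 11 (pop): stack=[13] mem=[0,7,7,7]
After op 12 (push 18): stack=[13,18] mem=[0,7,7,7]
After op 13 (*): stack=[234] mem=[0,7,7,7]
After op 14 (STO M2): stack=[empty] mem=[0,7,234,7]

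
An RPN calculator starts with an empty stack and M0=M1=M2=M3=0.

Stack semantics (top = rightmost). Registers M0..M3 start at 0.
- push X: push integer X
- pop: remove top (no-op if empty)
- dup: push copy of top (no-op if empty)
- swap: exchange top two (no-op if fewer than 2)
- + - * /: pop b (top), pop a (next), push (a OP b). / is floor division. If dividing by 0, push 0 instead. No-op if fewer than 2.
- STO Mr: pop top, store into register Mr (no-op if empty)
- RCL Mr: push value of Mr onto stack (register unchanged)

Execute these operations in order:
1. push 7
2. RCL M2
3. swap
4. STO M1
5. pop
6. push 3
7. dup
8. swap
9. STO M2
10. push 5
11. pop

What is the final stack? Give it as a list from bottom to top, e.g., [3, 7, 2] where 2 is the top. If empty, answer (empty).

After op 1 (push 7): stack=[7] mem=[0,0,0,0]
After op 2 (RCL M2): stack=[7,0] mem=[0,0,0,0]
After op 3 (swap): stack=[0,7] mem=[0,0,0,0]
After op 4 (STO M1): stack=[0] mem=[0,7,0,0]
After op 5 (pop): stack=[empty] mem=[0,7,0,0]
After op 6 (push 3): stack=[3] mem=[0,7,0,0]
After op 7 (dup): stack=[3,3] mem=[0,7,0,0]
After op 8 (swap): stack=[3,3] mem=[0,7,0,0]
After op 9 (STO M2): stack=[3] mem=[0,7,3,0]
After op 10 (push 5): stack=[3,5] mem=[0,7,3,0]
After op 11 (pop): stack=[3] mem=[0,7,3,0]

Answer: [3]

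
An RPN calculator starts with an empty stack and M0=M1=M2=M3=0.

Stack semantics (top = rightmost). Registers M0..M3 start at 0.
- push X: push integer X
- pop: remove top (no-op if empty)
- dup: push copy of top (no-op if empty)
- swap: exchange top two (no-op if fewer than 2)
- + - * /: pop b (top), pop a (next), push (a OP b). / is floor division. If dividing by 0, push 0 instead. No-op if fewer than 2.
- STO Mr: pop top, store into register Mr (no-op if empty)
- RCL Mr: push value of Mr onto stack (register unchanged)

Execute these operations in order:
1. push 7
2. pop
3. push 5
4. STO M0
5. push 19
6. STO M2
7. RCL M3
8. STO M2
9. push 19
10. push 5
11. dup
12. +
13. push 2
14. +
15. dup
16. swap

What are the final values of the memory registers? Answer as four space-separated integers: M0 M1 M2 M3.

Answer: 5 0 0 0

Derivation:
After op 1 (push 7): stack=[7] mem=[0,0,0,0]
After op 2 (pop): stack=[empty] mem=[0,0,0,0]
After op 3 (push 5): stack=[5] mem=[0,0,0,0]
After op 4 (STO M0): stack=[empty] mem=[5,0,0,0]
After op 5 (push 19): stack=[19] mem=[5,0,0,0]
After op 6 (STO M2): stack=[empty] mem=[5,0,19,0]
After op 7 (RCL M3): stack=[0] mem=[5,0,19,0]
After op 8 (STO M2): stack=[empty] mem=[5,0,0,0]
After op 9 (push 19): stack=[19] mem=[5,0,0,0]
After op 10 (push 5): stack=[19,5] mem=[5,0,0,0]
After op 11 (dup): stack=[19,5,5] mem=[5,0,0,0]
After op 12 (+): stack=[19,10] mem=[5,0,0,0]
After op 13 (push 2): stack=[19,10,2] mem=[5,0,0,0]
After op 14 (+): stack=[19,12] mem=[5,0,0,0]
After op 15 (dup): stack=[19,12,12] mem=[5,0,0,0]
After op 16 (swap): stack=[19,12,12] mem=[5,0,0,0]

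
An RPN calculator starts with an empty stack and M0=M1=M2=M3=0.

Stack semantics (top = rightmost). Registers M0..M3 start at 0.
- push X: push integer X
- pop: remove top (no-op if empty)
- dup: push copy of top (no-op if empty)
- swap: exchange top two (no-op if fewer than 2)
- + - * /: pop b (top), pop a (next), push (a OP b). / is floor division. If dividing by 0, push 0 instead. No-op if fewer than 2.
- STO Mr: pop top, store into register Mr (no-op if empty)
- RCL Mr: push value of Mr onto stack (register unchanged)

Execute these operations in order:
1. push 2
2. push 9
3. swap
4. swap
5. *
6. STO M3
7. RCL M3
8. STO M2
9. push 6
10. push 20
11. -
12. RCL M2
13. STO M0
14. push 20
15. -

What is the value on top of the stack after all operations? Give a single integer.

After op 1 (push 2): stack=[2] mem=[0,0,0,0]
After op 2 (push 9): stack=[2,9] mem=[0,0,0,0]
After op 3 (swap): stack=[9,2] mem=[0,0,0,0]
After op 4 (swap): stack=[2,9] mem=[0,0,0,0]
After op 5 (*): stack=[18] mem=[0,0,0,0]
After op 6 (STO M3): stack=[empty] mem=[0,0,0,18]
After op 7 (RCL M3): stack=[18] mem=[0,0,0,18]
After op 8 (STO M2): stack=[empty] mem=[0,0,18,18]
After op 9 (push 6): stack=[6] mem=[0,0,18,18]
After op 10 (push 20): stack=[6,20] mem=[0,0,18,18]
After op 11 (-): stack=[-14] mem=[0,0,18,18]
After op 12 (RCL M2): stack=[-14,18] mem=[0,0,18,18]
After op 13 (STO M0): stack=[-14] mem=[18,0,18,18]
After op 14 (push 20): stack=[-14,20] mem=[18,0,18,18]
After op 15 (-): stack=[-34] mem=[18,0,18,18]

Answer: -34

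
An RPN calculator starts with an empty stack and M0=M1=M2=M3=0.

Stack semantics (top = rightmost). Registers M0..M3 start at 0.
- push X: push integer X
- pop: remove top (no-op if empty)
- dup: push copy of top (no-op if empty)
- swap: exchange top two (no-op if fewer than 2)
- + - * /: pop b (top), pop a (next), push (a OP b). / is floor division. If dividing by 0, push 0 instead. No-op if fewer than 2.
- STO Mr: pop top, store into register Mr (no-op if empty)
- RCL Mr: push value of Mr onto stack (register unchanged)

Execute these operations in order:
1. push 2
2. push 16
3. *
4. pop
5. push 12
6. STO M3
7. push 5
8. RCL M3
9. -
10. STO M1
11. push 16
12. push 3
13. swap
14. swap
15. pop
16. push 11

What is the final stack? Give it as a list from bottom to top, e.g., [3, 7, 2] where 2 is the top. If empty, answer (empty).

After op 1 (push 2): stack=[2] mem=[0,0,0,0]
After op 2 (push 16): stack=[2,16] mem=[0,0,0,0]
After op 3 (*): stack=[32] mem=[0,0,0,0]
After op 4 (pop): stack=[empty] mem=[0,0,0,0]
After op 5 (push 12): stack=[12] mem=[0,0,0,0]
After op 6 (STO M3): stack=[empty] mem=[0,0,0,12]
After op 7 (push 5): stack=[5] mem=[0,0,0,12]
After op 8 (RCL M3): stack=[5,12] mem=[0,0,0,12]
After op 9 (-): stack=[-7] mem=[0,0,0,12]
After op 10 (STO M1): stack=[empty] mem=[0,-7,0,12]
After op 11 (push 16): stack=[16] mem=[0,-7,0,12]
After op 12 (push 3): stack=[16,3] mem=[0,-7,0,12]
After op 13 (swap): stack=[3,16] mem=[0,-7,0,12]
After op 14 (swap): stack=[16,3] mem=[0,-7,0,12]
After op 15 (pop): stack=[16] mem=[0,-7,0,12]
After op 16 (push 11): stack=[16,11] mem=[0,-7,0,12]

Answer: [16, 11]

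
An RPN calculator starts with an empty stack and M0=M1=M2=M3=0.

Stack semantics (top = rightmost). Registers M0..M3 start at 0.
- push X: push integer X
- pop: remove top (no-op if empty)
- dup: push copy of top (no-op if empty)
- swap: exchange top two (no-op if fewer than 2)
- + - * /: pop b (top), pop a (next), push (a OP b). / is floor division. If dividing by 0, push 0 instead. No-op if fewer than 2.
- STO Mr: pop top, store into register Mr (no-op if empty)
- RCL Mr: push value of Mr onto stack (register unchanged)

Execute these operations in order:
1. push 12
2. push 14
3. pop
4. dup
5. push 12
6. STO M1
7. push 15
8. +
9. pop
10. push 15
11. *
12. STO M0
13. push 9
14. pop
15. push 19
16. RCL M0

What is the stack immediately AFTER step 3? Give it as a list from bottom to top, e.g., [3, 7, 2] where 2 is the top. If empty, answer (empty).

After op 1 (push 12): stack=[12] mem=[0,0,0,0]
After op 2 (push 14): stack=[12,14] mem=[0,0,0,0]
After op 3 (pop): stack=[12] mem=[0,0,0,0]

[12]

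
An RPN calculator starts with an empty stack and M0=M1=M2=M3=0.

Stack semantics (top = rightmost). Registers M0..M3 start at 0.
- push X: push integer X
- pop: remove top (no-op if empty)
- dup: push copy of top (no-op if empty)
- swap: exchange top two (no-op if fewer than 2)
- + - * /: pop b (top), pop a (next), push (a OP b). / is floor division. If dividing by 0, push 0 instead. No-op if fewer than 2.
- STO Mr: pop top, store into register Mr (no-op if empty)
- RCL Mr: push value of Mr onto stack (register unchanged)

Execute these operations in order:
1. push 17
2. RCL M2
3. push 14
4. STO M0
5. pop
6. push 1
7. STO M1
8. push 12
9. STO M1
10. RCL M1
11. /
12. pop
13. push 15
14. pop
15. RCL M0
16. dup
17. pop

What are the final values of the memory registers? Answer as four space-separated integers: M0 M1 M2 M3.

After op 1 (push 17): stack=[17] mem=[0,0,0,0]
After op 2 (RCL M2): stack=[17,0] mem=[0,0,0,0]
After op 3 (push 14): stack=[17,0,14] mem=[0,0,0,0]
After op 4 (STO M0): stack=[17,0] mem=[14,0,0,0]
After op 5 (pop): stack=[17] mem=[14,0,0,0]
After op 6 (push 1): stack=[17,1] mem=[14,0,0,0]
After op 7 (STO M1): stack=[17] mem=[14,1,0,0]
After op 8 (push 12): stack=[17,12] mem=[14,1,0,0]
After op 9 (STO M1): stack=[17] mem=[14,12,0,0]
After op 10 (RCL M1): stack=[17,12] mem=[14,12,0,0]
After op 11 (/): stack=[1] mem=[14,12,0,0]
After op 12 (pop): stack=[empty] mem=[14,12,0,0]
After op 13 (push 15): stack=[15] mem=[14,12,0,0]
After op 14 (pop): stack=[empty] mem=[14,12,0,0]
After op 15 (RCL M0): stack=[14] mem=[14,12,0,0]
After op 16 (dup): stack=[14,14] mem=[14,12,0,0]
After op 17 (pop): stack=[14] mem=[14,12,0,0]

Answer: 14 12 0 0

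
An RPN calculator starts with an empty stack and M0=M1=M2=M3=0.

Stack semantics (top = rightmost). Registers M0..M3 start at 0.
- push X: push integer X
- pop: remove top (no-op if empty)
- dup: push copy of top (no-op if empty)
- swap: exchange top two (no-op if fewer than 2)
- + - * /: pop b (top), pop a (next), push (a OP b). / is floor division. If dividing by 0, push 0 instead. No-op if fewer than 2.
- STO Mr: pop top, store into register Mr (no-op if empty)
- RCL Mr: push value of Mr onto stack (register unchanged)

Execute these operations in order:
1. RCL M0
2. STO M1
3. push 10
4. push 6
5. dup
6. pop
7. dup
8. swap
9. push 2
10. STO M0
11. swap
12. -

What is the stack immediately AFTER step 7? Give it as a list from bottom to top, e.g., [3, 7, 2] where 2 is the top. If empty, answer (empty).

After op 1 (RCL M0): stack=[0] mem=[0,0,0,0]
After op 2 (STO M1): stack=[empty] mem=[0,0,0,0]
After op 3 (push 10): stack=[10] mem=[0,0,0,0]
After op 4 (push 6): stack=[10,6] mem=[0,0,0,0]
After op 5 (dup): stack=[10,6,6] mem=[0,0,0,0]
After op 6 (pop): stack=[10,6] mem=[0,0,0,0]
After op 7 (dup): stack=[10,6,6] mem=[0,0,0,0]

[10, 6, 6]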